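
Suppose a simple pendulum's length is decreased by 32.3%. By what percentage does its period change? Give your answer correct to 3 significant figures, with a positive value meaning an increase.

T ∝ √L, so T'/T = √(0.6770) = 0.8228.
Percentage change in T = (0.8228 − 1) × 100% = -17.7%.

-17.7%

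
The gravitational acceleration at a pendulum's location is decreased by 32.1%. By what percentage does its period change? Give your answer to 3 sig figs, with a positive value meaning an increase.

21.4%

T ∝ 1/√g, so T'/T = 1/√(0.6790) = 1.214.
Percentage change in T = (1.214 − 1) × 100% = 21.4%.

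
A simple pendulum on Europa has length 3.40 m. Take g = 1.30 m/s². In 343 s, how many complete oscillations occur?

33

T = 2π√(L/g) = 2π√(3.40/1.30) = 10.16 s.
Number of complete oscillations = ⌊343/10.16⌋ = ⌊33.76⌋ = 33.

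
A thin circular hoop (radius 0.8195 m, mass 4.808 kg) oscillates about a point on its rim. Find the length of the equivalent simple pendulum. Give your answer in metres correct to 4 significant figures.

The equivalent simple-pendulum length is L_eq = I/(md), where I is about the pivot and d = 0.81950 m.
I_cm = mR² = 3.2290 kg·m², so I = I_cm + md² = 3.2290 + 3.2290 = 6.4579 kg·m².
L_eq = 6.4579/(4.808 × 0.81950) = 1.639 m.

1.639 m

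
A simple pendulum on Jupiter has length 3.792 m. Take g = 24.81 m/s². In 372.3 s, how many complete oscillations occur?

151

T = 2π√(L/g) = 2π√(3.792/24.81) = 2.4564 s.
Number of complete oscillations = ⌊372.3/2.4564⌋ = ⌊151.56⌋ = 151.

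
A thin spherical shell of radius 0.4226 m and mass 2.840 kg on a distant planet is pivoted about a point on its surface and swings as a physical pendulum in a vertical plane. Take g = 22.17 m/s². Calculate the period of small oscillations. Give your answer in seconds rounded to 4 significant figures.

1.120 s

I_cm = (2/3)mr² = 0.33813 kg·m². The pivot is at distance d = 0.4226 m from the centre of mass.
By the parallel-axis theorem, I = I_cm + md² = 0.33813 + 0.50720 = 0.84533 kg·m².
T = 2π√(I/(mgd)) = 2π√(0.84533/(2.840 × 22.17 × 0.4226)) = 1.120 s.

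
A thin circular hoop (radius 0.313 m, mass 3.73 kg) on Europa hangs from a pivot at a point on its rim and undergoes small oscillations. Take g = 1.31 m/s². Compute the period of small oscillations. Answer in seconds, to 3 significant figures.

I_cm = mr² = 0.3654 kg·m². The pivot is at distance d = 0.313 m from the centre of mass.
By the parallel-axis theorem, I = I_cm + md² = 0.3654 + 0.3654 = 0.7308 kg·m².
T = 2π√(I/(mgd)) = 2π√(0.7308/(3.73 × 1.31 × 0.313)) = 4.34 s.

4.34 s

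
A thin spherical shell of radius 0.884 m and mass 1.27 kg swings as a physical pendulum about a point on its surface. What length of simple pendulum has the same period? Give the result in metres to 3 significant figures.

1.47 m

The equivalent simple-pendulum length is L_eq = I/(md), where I is about the pivot and d = 0.8840 m.
I_cm = (2/3)mR² = 0.6616 kg·m², so I = I_cm + md² = 0.6616 + 0.9924 = 1.654 kg·m².
L_eq = 1.654/(1.27 × 0.8840) = 1.47 m.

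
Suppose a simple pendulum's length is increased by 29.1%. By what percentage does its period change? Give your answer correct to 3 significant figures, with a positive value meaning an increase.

T ∝ √L, so T'/T = √(1.291) = 1.136.
Percentage change in T = (1.136 − 1) × 100% = 13.6%.

13.6%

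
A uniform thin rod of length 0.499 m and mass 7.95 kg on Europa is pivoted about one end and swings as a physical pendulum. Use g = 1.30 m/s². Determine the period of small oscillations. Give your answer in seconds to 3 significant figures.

3.18 s

For a physical pendulum T = 2π√(I/(mgd)), with d = 0.2495 m from pivot to centre of mass.
I_cm = mL²/12 = 7.95 × 0.499²/12 = 0.1650 kg·m²; I = I_cm + md² = 0.1650 + 7.95 × 0.2495² = 0.6599 kg·m².
T = 2π√(0.6599/(7.95 × 1.30 × 0.2495)) = 3.18 s.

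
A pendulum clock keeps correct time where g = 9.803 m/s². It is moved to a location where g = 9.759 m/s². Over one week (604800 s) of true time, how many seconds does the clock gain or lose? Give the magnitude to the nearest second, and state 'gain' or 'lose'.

The clock's period scales as T ∝ 1/√g, so T'/T = √(9.803/9.759) = 1.00225.
In 604800 s of true time the clock registers 604800/1.00225 = 603441.2 s, so it loses 1359 s.

lose 1359 s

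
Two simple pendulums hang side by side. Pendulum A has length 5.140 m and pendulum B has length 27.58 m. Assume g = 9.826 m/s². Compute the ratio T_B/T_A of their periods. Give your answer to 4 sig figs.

T ∝ √L, so T_B/T_A = √(L_B/L_A) = √(27.58/5.140) = 2.316.

2.316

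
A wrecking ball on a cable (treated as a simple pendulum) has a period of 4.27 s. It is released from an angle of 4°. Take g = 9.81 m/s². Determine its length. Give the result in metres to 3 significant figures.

From T = 2π√(L/g), L = gT²/(4π²) = 9.81 × 4.270²/(4π²) = 4.53 m.

4.53 m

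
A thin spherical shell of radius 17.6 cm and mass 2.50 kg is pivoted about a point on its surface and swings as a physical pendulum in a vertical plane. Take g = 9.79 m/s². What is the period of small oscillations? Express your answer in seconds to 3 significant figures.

1.09 s

I_cm = (2/3)mr² = 0.05163 kg·m². The pivot is at distance d = 0.176 m from the centre of mass.
By the parallel-axis theorem, I = I_cm + md² = 0.05163 + 0.07744 = 0.1291 kg·m².
T = 2π√(I/(mgd)) = 2π√(0.1291/(2.50 × 9.79 × 0.176)) = 1.09 s.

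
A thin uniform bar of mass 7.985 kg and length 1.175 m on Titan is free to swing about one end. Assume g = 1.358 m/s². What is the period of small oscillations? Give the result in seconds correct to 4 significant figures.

4.772 s

For a physical pendulum T = 2π√(I/(mgd)), with d = 0.58750 m from pivot to centre of mass.
I_cm = mL²/12 = 7.985 × 1.175²/12 = 0.91869 kg·m²; I = I_cm + md² = 0.91869 + 7.985 × 0.58750² = 3.6748 kg·m².
T = 2π√(3.6748/(7.985 × 1.358 × 0.58750)) = 4.772 s.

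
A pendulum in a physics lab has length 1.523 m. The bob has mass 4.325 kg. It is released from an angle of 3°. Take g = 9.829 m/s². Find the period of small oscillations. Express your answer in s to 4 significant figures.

T = 2π√(L/g) = 2π√(1.523/9.829) = 2π × 0.39364 = 2.473 s.

2.473 s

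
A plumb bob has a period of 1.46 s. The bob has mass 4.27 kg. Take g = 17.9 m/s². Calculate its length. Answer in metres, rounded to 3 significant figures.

From T = 2π√(L/g), L = gT²/(4π²) = 17.9 × 1.460²/(4π²) = 0.966 m.

0.966 m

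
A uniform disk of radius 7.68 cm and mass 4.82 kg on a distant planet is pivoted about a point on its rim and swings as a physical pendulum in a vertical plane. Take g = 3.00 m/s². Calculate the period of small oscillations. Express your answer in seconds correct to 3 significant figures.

1.23 s

I_cm = ½mr² = 0.01421 kg·m². The pivot is at distance d = 0.0768 m from the centre of mass.
By the parallel-axis theorem, I = I_cm + md² = 0.01421 + 0.02843 = 0.04264 kg·m².
T = 2π√(I/(mgd)) = 2π√(0.04264/(4.82 × 3.00 × 0.0768)) = 1.23 s.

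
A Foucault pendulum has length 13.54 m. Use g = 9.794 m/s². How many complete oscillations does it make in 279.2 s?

37

T = 2π√(L/g) = 2π√(13.54/9.794) = 7.3877 s.
Number of complete oscillations = ⌊279.2/7.3877⌋ = ⌊37.793⌋ = 37.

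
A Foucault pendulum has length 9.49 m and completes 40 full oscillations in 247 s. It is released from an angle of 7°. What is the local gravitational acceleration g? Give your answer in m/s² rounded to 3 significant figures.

T = 247/40 = 6.175 s.
From T = 2π√(L/g), g = 4π²L/T² = 4π² × 9.49/6.175² = 9.83 m/s².

9.83 m/s²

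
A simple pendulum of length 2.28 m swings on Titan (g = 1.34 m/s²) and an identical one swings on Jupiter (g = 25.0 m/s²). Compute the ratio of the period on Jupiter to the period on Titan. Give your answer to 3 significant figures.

T ∝ 1/√g, so T₂/T₁ = √(g₁/g₂) = √(1.34/25.0) = 0.232.

0.232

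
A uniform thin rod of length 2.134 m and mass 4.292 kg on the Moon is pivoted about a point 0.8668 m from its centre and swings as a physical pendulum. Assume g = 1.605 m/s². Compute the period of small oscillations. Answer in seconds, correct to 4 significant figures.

For a physical pendulum T = 2π√(I/(mgd)), with d = 0.86680 m from pivot to centre of mass.
I_cm = mL²/12 = 4.292 × 2.134²/12 = 1.6288 kg·m²; I = I_cm + md² = 1.6288 + 4.292 × 0.86680² = 4.8536 kg·m².
T = 2π√(4.8536/(4.292 × 1.605 × 0.86680)) = 5.665 s.

5.665 s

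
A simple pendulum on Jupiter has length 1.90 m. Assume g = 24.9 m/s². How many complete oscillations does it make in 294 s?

169

T = 2π√(L/g) = 2π√(1.90/24.9) = 1.736 s.
Number of complete oscillations = ⌊294/1.736⌋ = ⌊169.4⌋ = 169.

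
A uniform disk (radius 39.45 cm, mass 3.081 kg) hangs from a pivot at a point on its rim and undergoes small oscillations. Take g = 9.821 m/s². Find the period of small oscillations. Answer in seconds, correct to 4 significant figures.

1.542 s

I_cm = ½mr² = 0.23975 kg·m². The pivot is at distance d = 0.3945 m from the centre of mass.
By the parallel-axis theorem, I = I_cm + md² = 0.23975 + 0.47950 = 0.71925 kg·m².
T = 2π√(I/(mgd)) = 2π√(0.71925/(3.081 × 9.821 × 0.3945)) = 1.542 s.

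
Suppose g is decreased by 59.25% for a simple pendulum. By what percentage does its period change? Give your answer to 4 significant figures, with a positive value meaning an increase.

56.65%

T ∝ 1/√g, so T'/T = 1/√(0.40750) = 1.5665.
Percentage change in T = (1.5665 − 1) × 100% = 56.65%.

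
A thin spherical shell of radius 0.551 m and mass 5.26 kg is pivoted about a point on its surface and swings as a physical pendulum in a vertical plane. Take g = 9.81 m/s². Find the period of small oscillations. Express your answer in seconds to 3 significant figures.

I_cm = (2/3)mr² = 1.065 kg·m². The pivot is at distance d = 0.551 m from the centre of mass.
By the parallel-axis theorem, I = I_cm + md² = 1.065 + 1.597 = 2.662 kg·m².
T = 2π√(I/(mgd)) = 2π√(2.662/(5.26 × 9.81 × 0.551)) = 1.92 s.

1.92 s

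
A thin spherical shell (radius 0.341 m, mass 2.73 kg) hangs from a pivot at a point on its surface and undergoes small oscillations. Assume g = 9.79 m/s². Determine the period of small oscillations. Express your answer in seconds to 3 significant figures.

I_cm = (2/3)mr² = 0.2116 kg·m². The pivot is at distance d = 0.341 m from the centre of mass.
By the parallel-axis theorem, I = I_cm + md² = 0.2116 + 0.3174 = 0.5291 kg·m².
T = 2π√(I/(mgd)) = 2π√(0.5291/(2.73 × 9.79 × 0.341)) = 1.51 s.

1.51 s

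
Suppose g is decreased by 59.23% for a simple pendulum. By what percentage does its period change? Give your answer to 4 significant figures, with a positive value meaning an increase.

T ∝ 1/√g, so T'/T = 1/√(0.40770) = 1.5661.
Percentage change in T = (1.5661 − 1) × 100% = 56.61%.

56.61%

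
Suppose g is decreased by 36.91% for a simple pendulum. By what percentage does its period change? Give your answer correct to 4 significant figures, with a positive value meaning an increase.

T ∝ 1/√g, so T'/T = 1/√(0.63090) = 1.2590.
Percentage change in T = (1.2590 − 1) × 100% = 25.90%.

25.90%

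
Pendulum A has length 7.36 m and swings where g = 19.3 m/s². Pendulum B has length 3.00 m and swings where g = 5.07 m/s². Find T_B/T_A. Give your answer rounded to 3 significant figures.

1.25

T = 2π√(L/g), so T_B/T_A = √((L_B/g_B)/(L_A/g_A)) = √((3.00/5.07)/(7.36/19.3)) = 1.25.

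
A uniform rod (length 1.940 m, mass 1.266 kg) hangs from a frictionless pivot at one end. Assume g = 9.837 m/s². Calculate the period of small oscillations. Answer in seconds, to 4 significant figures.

2.278 s

For a physical pendulum T = 2π√(I/(mgd)), with d = 0.97000 m from pivot to centre of mass.
I_cm = mL²/12 = 1.266 × 1.940²/12 = 0.39706 kg·m²; I = I_cm + md² = 0.39706 + 1.266 × 0.97000² = 1.5882 kg·m².
T = 2π√(1.5882/(1.266 × 9.837 × 0.97000)) = 2.278 s.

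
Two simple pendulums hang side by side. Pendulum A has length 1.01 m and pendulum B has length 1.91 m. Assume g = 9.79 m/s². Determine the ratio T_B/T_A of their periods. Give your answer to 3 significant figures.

T ∝ √L, so T_B/T_A = √(L_B/L_A) = √(1.91/1.01) = 1.38.

1.38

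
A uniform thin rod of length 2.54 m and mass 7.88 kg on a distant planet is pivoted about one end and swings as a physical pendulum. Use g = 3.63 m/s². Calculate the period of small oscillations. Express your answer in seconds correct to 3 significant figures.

4.29 s

For a physical pendulum T = 2π√(I/(mgd)), with d = 1.270 m from pivot to centre of mass.
I_cm = mL²/12 = 7.88 × 2.54²/12 = 4.237 kg·m²; I = I_cm + md² = 4.237 + 7.88 × 1.270² = 16.95 kg·m².
T = 2π√(16.95/(7.88 × 3.63 × 1.270)) = 4.29 s.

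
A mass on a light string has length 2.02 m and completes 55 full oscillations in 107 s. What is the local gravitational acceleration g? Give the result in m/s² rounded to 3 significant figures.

21.1 m/s²

T = 107/55 = 1.945 s.
From T = 2π√(L/g), g = 4π²L/T² = 4π² × 2.02/1.945² = 21.1 m/s².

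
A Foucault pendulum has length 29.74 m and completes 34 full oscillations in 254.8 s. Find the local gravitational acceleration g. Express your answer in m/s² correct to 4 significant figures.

T = 254.8/34 = 7.4941 s.
From T = 2π√(L/g), g = 4π²L/T² = 4π² × 29.74/7.4941² = 20.91 m/s².

20.91 m/s²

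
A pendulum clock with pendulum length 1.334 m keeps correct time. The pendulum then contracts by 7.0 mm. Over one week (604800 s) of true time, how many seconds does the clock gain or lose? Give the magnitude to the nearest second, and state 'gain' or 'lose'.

gain 1593 s

T ∝ √L, so T'/T = √(1.32700/1.334) = 0.997373.
In 604800 s of true time the clock registers 604800/0.997373 = 606393.1 s, so it gains 1593 s.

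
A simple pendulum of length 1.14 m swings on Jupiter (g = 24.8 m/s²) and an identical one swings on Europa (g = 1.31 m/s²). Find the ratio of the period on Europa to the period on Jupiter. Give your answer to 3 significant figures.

T ∝ 1/√g, so T₂/T₁ = √(g₁/g₂) = √(24.8/1.31) = 4.35.

4.35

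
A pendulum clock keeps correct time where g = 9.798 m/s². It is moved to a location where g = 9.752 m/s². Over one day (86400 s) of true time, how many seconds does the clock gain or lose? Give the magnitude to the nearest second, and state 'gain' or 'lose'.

lose 203 s

The clock's period scales as T ∝ 1/√g, so T'/T = √(9.798/9.752) = 1.00236.
In 86400 s of true time the clock registers 86400/1.00236 = 86196.9 s, so it loses 203 s.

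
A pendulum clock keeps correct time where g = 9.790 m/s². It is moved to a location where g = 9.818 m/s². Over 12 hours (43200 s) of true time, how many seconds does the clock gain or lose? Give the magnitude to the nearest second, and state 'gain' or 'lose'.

gain 62 s

The clock's period scales as T ∝ 1/√g, so T'/T = √(9.790/9.818) = 0.998573.
In 43200 s of true time the clock registers 43200/0.998573 = 43261.7 s, so it gains 62 s.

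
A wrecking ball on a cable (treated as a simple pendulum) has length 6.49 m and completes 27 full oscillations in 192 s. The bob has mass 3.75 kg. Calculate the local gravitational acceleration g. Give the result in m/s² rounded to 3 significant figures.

T = 192/27 = 7.111 s.
From T = 2π√(L/g), g = 4π²L/T² = 4π² × 6.49/7.111² = 5.07 m/s².

5.07 m/s²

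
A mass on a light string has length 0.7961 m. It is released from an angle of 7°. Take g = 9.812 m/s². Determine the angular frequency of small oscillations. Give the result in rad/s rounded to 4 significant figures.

ω = √(g/L) = √(9.812/0.7961) = 3.511 rad/s.

3.511 rad/s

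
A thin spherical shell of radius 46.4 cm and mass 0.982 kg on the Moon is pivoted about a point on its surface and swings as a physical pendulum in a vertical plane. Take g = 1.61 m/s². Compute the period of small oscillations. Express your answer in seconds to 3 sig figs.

I_cm = (2/3)mr² = 0.1409 kg·m². The pivot is at distance d = 0.464 m from the centre of mass.
By the parallel-axis theorem, I = I_cm + md² = 0.1409 + 0.2114 = 0.3524 kg·m².
T = 2π√(I/(mgd)) = 2π√(0.3524/(0.982 × 1.61 × 0.464)) = 4.35 s.

4.35 s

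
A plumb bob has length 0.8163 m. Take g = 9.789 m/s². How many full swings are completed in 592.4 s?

T = 2π√(L/g) = 2π√(0.8163/9.789) = 1.8144 s.
Number of complete oscillations = ⌊592.4/1.8144⌋ = ⌊326.50⌋ = 326.

326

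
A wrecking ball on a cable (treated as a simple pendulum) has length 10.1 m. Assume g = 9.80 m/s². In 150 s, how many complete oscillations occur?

T = 2π√(L/g) = 2π√(10.1/9.80) = 6.379 s.
Number of complete oscillations = ⌊150/6.379⌋ = ⌊23.52⌋ = 23.

23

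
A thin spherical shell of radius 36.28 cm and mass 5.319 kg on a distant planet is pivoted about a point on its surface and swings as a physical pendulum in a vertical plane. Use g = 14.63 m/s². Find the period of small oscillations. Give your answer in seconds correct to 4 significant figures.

I_cm = (2/3)mr² = 0.46674 kg·m². The pivot is at distance d = 0.3628 m from the centre of mass.
By the parallel-axis theorem, I = I_cm + md² = 0.46674 + 0.70011 = 1.1668 kg·m².
T = 2π√(I/(mgd)) = 2π√(1.1668/(5.319 × 14.63 × 0.3628)) = 1.277 s.

1.277 s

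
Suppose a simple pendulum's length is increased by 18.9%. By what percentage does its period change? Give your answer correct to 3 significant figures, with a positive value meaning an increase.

9.04%

T ∝ √L, so T'/T = √(1.189) = 1.090.
Percentage change in T = (1.090 − 1) × 100% = 9.04%.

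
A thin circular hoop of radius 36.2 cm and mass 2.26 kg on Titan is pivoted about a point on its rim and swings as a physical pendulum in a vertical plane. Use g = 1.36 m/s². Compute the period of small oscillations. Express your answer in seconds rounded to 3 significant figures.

4.58 s

I_cm = mr² = 0.2962 kg·m². The pivot is at distance d = 0.362 m from the centre of mass.
By the parallel-axis theorem, I = I_cm + md² = 0.2962 + 0.2962 = 0.5923 kg·m².
T = 2π√(I/(mgd)) = 2π√(0.5923/(2.26 × 1.36 × 0.362)) = 4.58 s.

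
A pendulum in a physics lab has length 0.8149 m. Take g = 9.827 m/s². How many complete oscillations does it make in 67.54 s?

T = 2π√(L/g) = 2π√(0.8149/9.827) = 1.8093 s.
Number of complete oscillations = ⌊67.54/1.8093⌋ = ⌊37.328⌋ = 37.

37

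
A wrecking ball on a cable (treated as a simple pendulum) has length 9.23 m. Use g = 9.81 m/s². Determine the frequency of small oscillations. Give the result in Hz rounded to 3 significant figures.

0.164 Hz

T = 2π√(L/g) = 2π√(9.23/9.81) = 6.095 s, so f = 1/T = 0.164 Hz.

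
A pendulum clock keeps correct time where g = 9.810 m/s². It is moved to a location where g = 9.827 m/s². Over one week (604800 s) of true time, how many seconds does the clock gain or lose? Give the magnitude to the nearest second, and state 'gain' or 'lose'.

gain 524 s

The clock's period scales as T ∝ 1/√g, so T'/T = √(9.810/9.827) = 0.999135.
In 604800 s of true time the clock registers 604800/0.999135 = 605323.8 s, so it gains 524 s.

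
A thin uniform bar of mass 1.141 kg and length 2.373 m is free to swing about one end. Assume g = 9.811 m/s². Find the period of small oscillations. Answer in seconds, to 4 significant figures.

2.523 s

For a physical pendulum T = 2π√(I/(mgd)), with d = 1.1865 m from pivot to centre of mass.
I_cm = mL²/12 = 1.141 × 2.373²/12 = 0.53543 kg·m²; I = I_cm + md² = 0.53543 + 1.141 × 1.1865² = 2.1417 kg·m².
T = 2π√(2.1417/(1.141 × 9.811 × 1.1865)) = 2.523 s.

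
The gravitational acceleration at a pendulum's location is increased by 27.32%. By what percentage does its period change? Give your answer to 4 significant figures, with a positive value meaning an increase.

T ∝ 1/√g, so T'/T = 1/√(1.2732) = 0.88624.
Percentage change in T = (0.88624 − 1) × 100% = -11.38%.

-11.38%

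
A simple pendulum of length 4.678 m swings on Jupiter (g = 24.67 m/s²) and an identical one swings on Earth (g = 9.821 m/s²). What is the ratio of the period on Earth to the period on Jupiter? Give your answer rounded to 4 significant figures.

1.585

T ∝ 1/√g, so T₂/T₁ = √(g₁/g₂) = √(24.67/9.821) = 1.585.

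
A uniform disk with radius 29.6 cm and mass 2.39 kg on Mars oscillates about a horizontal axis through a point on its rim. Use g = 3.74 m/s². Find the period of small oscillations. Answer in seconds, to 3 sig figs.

2.16 s

I_cm = ½mr² = 0.1047 kg·m². The pivot is at distance d = 0.296 m from the centre of mass.
By the parallel-axis theorem, I = I_cm + md² = 0.1047 + 0.2094 = 0.3141 kg·m².
T = 2π√(I/(mgd)) = 2π√(0.3141/(2.39 × 3.74 × 0.296)) = 2.16 s.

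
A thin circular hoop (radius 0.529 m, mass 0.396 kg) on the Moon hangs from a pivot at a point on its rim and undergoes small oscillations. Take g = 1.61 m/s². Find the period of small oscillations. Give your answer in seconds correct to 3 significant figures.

I_cm = mr² = 0.1108 kg·m². The pivot is at distance d = 0.529 m from the centre of mass.
By the parallel-axis theorem, I = I_cm + md² = 0.1108 + 0.1108 = 0.2216 kg·m².
T = 2π√(I/(mgd)) = 2π√(0.2216/(0.396 × 1.61 × 0.529)) = 5.09 s.

5.09 s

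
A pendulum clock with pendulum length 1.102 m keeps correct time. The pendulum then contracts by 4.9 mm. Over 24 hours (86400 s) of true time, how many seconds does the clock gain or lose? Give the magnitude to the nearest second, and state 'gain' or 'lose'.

gain 193 s

T ∝ √L, so T'/T = √(1.09710/1.102) = 0.997774.
In 86400 s of true time the clock registers 86400/0.997774 = 86592.7 s, so it gains 193 s.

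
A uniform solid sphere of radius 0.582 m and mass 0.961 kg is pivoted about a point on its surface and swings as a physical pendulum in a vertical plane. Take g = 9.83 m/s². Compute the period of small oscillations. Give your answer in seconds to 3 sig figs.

I_cm = (2/5)mr² = 0.1302 kg·m². The pivot is at distance d = 0.582 m from the centre of mass.
By the parallel-axis theorem, I = I_cm + md² = 0.1302 + 0.3255 = 0.4557 kg·m².
T = 2π√(I/(mgd)) = 2π√(0.4557/(0.961 × 9.83 × 0.582)) = 1.81 s.

1.81 s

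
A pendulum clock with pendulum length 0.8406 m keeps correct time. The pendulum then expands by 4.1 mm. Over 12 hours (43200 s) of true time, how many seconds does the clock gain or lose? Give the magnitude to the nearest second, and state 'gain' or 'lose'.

T ∝ √L, so T'/T = √(0.84470/0.8406) = 1.00244.
In 43200 s of true time the clock registers 43200/1.00244 = 43095.0 s, so it loses 105 s.

lose 105 s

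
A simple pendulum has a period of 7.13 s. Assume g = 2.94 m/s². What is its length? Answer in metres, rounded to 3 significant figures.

From T = 2π√(L/g), L = gT²/(4π²) = 2.94 × 7.130²/(4π²) = 3.79 m.

3.79 m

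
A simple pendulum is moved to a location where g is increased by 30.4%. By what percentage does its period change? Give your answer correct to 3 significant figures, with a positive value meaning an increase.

-12.4%

T ∝ 1/√g, so T'/T = 1/√(1.304) = 0.8757.
Percentage change in T = (0.8757 − 1) × 100% = -12.4%.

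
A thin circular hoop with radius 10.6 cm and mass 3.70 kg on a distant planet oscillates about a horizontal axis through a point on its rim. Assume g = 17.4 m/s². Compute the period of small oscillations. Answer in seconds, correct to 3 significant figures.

0.694 s

I_cm = mr² = 0.04157 kg·m². The pivot is at distance d = 0.106 m from the centre of mass.
By the parallel-axis theorem, I = I_cm + md² = 0.04157 + 0.04157 = 0.08315 kg·m².
T = 2π√(I/(mgd)) = 2π√(0.08315/(3.70 × 17.4 × 0.106)) = 0.694 s.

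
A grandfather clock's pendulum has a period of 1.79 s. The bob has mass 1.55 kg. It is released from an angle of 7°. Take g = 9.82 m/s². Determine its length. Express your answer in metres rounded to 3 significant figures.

From T = 2π√(L/g), L = gT²/(4π²) = 9.82 × 1.790²/(4π²) = 0.797 m.

0.797 m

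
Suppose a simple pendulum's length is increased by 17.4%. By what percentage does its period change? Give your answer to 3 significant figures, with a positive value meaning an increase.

T ∝ √L, so T'/T = √(1.174) = 1.084.
Percentage change in T = (1.084 − 1) × 100% = 8.35%.

8.35%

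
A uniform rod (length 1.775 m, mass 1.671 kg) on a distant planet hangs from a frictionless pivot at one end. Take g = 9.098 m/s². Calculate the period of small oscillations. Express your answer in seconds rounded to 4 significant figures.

For a physical pendulum T = 2π√(I/(mgd)), with d = 0.88750 m from pivot to centre of mass.
I_cm = mL²/12 = 1.671 × 1.775²/12 = 0.43872 kg·m²; I = I_cm + md² = 0.43872 + 1.671 × 0.88750² = 1.7549 kg·m².
T = 2π√(1.7549/(1.671 × 9.098 × 0.88750)) = 2.266 s.

2.266 s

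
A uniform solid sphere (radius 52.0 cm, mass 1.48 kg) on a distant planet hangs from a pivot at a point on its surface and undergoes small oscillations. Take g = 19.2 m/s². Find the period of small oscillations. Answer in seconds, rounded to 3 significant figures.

1.22 s

I_cm = (2/5)mr² = 0.1601 kg·m². The pivot is at distance d = 0.520 m from the centre of mass.
By the parallel-axis theorem, I = I_cm + md² = 0.1601 + 0.4002 = 0.5603 kg·m².
T = 2π√(I/(mgd)) = 2π√(0.5603/(1.48 × 19.2 × 0.520)) = 1.22 s.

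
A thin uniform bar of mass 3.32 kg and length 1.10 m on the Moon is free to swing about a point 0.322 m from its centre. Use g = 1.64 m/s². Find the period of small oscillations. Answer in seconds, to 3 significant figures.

3.91 s

For a physical pendulum T = 2π√(I/(mgd)), with d = 0.3220 m from pivot to centre of mass.
I_cm = mL²/12 = 3.32 × 1.10²/12 = 0.3348 kg·m²; I = I_cm + md² = 0.3348 + 3.32 × 0.3220² = 0.6790 kg·m².
T = 2π√(0.6790/(3.32 × 1.64 × 0.3220)) = 3.91 s.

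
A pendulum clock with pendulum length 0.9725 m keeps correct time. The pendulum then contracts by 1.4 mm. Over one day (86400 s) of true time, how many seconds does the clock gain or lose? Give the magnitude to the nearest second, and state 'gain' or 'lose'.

gain 62 s

T ∝ √L, so T'/T = √(0.97110/0.9725) = 0.999280.
In 86400 s of true time the clock registers 86400/0.999280 = 86462.3 s, so it gains 62 s.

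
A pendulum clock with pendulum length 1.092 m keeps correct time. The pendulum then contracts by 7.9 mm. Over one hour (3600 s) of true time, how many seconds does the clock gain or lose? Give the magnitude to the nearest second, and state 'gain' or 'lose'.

gain 13 s

T ∝ √L, so T'/T = √(1.08410/1.092) = 0.996376.
In 3600 s of true time the clock registers 3600/0.996376 = 3613.1 s, so it gains 13 s.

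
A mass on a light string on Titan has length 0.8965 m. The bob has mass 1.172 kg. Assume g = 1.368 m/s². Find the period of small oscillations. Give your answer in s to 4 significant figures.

T = 2π√(L/g) = 2π√(0.8965/1.368) = 2π × 0.80953 = 5.086 s.

5.086 s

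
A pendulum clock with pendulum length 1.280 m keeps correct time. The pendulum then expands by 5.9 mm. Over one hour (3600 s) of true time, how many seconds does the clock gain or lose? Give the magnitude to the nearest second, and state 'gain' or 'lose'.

lose 8 s

T ∝ √L, so T'/T = √(1.28590/1.280) = 1.00230.
In 3600 s of true time the clock registers 3600/1.00230 = 3591.7 s, so it loses 8 s.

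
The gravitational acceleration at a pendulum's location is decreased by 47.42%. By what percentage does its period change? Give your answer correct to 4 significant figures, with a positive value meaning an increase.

37.91%

T ∝ 1/√g, so T'/T = 1/√(0.52580) = 1.3791.
Percentage change in T = (1.3791 − 1) × 100% = 37.91%.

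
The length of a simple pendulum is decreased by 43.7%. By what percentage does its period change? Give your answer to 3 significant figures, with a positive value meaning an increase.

-25.0%

T ∝ √L, so T'/T = √(0.5630) = 0.7503.
Percentage change in T = (0.7503 − 1) × 100% = -25.0%.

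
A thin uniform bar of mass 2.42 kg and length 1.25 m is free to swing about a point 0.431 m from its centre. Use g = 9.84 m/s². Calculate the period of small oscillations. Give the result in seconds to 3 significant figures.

For a physical pendulum T = 2π√(I/(mgd)), with d = 0.4310 m from pivot to centre of mass.
I_cm = mL²/12 = 2.42 × 1.25²/12 = 0.3151 kg·m²; I = I_cm + md² = 0.3151 + 2.42 × 0.4310² = 0.7646 kg·m².
T = 2π√(0.7646/(2.42 × 9.84 × 0.4310)) = 1.72 s.

1.72 s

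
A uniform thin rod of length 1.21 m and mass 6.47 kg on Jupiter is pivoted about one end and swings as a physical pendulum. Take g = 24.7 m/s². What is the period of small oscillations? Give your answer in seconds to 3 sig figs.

For a physical pendulum T = 2π√(I/(mgd)), with d = 0.6050 m from pivot to centre of mass.
I_cm = mL²/12 = 6.47 × 1.21²/12 = 0.7894 kg·m²; I = I_cm + md² = 0.7894 + 6.47 × 0.6050² = 3.158 kg·m².
T = 2π√(3.158/(6.47 × 24.7 × 0.6050)) = 1.14 s.

1.14 s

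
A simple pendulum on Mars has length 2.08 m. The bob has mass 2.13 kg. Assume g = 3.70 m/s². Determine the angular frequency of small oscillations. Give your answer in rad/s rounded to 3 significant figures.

ω = √(g/L) = √(3.70/2.08) = 1.33 rad/s.

1.33 rad/s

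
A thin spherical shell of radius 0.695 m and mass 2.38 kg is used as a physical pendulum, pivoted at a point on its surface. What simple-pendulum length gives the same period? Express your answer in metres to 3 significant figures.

The equivalent simple-pendulum length is L_eq = I/(md), where I is about the pivot and d = 0.6950 m.
I_cm = (2/3)mR² = 0.7664 kg·m², so I = I_cm + md² = 0.7664 + 1.150 = 1.916 kg·m².
L_eq = 1.916/(2.38 × 0.6950) = 1.16 m.

1.16 m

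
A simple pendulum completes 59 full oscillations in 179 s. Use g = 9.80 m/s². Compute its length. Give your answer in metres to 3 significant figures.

T = 179/59 = 3.034 s.
From T = 2π√(L/g), L = gT²/(4π²) = 9.80 × 3.034²/(4π²) = 2.28 m.

2.28 m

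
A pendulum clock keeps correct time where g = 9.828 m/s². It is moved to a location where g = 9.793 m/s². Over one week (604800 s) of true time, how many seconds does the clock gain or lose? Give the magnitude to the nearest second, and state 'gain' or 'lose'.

The clock's period scales as T ∝ 1/√g, so T'/T = √(9.828/9.793) = 1.00179.
In 604800 s of true time the clock registers 604800/1.00179 = 603722.1 s, so it loses 1078 s.

lose 1078 s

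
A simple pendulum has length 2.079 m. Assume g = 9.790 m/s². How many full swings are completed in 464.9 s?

160

T = 2π√(L/g) = 2π√(2.079/9.790) = 2.8954 s.
Number of complete oscillations = ⌊464.9/2.8954⌋ = ⌊160.56⌋ = 160.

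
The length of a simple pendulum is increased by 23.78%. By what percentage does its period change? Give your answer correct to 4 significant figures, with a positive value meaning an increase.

T ∝ √L, so T'/T = √(1.2378) = 1.1126.
Percentage change in T = (1.1126 − 1) × 100% = 11.26%.

11.26%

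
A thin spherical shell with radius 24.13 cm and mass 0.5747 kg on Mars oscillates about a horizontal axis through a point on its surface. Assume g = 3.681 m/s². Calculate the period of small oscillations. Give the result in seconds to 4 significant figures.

2.077 s

I_cm = (2/3)mr² = 0.022308 kg·m². The pivot is at distance d = 0.2413 m from the centre of mass.
By the parallel-axis theorem, I = I_cm + md² = 0.022308 + 0.033462 = 0.055771 kg·m².
T = 2π√(I/(mgd)) = 2π√(0.055771/(0.5747 × 3.681 × 0.2413)) = 2.077 s.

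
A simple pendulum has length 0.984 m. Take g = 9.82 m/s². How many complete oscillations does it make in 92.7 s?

46

T = 2π√(L/g) = 2π√(0.984/9.82) = 1.989 s.
Number of complete oscillations = ⌊92.7/1.989⌋ = ⌊46.61⌋ = 46.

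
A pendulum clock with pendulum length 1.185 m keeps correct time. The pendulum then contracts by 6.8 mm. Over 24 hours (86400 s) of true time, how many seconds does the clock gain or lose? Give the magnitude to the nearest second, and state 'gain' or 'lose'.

T ∝ √L, so T'/T = √(1.17820/1.185) = 0.997127.
In 86400 s of true time the clock registers 86400/0.997127 = 86649.0 s, so it gains 249 s.

gain 249 s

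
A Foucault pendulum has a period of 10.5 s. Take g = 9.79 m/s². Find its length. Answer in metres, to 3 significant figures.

27.3 m

From T = 2π√(L/g), L = gT²/(4π²) = 9.79 × 10.50²/(4π²) = 27.3 m.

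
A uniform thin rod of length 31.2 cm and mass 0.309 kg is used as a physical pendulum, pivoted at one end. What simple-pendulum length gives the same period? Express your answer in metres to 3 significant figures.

The equivalent simple-pendulum length is L_eq = I/(md), where I is about the pivot and d = 0.1560 m.
I_cm = (1/12)mL² = 0.002507 kg·m², so I = I_cm + md² = 0.002507 + 0.007520 = 0.01003 kg·m².
L_eq = 0.01003/(0.309 × 0.1560) = 0.208 m.

0.208 m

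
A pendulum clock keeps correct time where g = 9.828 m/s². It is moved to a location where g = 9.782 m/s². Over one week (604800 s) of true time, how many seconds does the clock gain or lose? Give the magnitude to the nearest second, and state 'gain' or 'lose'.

lose 1417 s

The clock's period scales as T ∝ 1/√g, so T'/T = √(9.828/9.782) = 1.00235.
In 604800 s of true time the clock registers 604800/1.00235 = 603383.0 s, so it loses 1417 s.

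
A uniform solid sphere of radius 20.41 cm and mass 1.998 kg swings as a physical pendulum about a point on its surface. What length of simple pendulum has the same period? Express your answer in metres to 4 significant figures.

The equivalent simple-pendulum length is L_eq = I/(md), where I is about the pivot and d = 0.20410 m.
I_cm = (2/5)mR² = 0.033292 kg·m², so I = I_cm + md² = 0.033292 + 0.083230 = 0.11652 kg·m².
L_eq = 0.11652/(1.998 × 0.20410) = 0.2857 m.

0.2857 m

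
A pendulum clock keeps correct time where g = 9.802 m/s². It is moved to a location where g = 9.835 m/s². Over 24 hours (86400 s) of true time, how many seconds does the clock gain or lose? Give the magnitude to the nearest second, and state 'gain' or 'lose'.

gain 145 s

The clock's period scales as T ∝ 1/√g, so T'/T = √(9.802/9.835) = 0.998321.
In 86400 s of true time the clock registers 86400/0.998321 = 86545.3 s, so it gains 145 s.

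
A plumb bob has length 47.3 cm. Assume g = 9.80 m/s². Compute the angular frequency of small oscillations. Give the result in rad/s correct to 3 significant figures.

ω = √(g/L) = √(9.80/0.473) = 4.55 rad/s.

4.55 rad/s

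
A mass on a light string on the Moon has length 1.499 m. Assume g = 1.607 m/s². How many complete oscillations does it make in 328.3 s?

T = 2π√(L/g) = 2π√(1.499/1.607) = 6.0684 s.
Number of complete oscillations = ⌊328.3/6.0684⌋ = ⌊54.100⌋ = 54.

54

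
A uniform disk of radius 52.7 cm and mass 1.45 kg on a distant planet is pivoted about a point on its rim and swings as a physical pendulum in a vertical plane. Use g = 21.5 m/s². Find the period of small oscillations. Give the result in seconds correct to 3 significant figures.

1.20 s

I_cm = ½mr² = 0.2014 kg·m². The pivot is at distance d = 0.527 m from the centre of mass.
By the parallel-axis theorem, I = I_cm + md² = 0.2014 + 0.4027 = 0.6041 kg·m².
T = 2π√(I/(mgd)) = 2π√(0.6041/(1.45 × 21.5 × 0.527)) = 1.20 s.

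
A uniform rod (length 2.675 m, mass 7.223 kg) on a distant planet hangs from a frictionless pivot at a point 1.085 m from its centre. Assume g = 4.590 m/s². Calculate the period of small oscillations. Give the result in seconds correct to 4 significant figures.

3.750 s

For a physical pendulum T = 2π√(I/(mgd)), with d = 1.0850 m from pivot to centre of mass.
I_cm = mL²/12 = 7.223 × 2.675²/12 = 4.3071 kg·m²; I = I_cm + md² = 4.3071 + 7.223 × 1.0850² = 12.810 kg·m².
T = 2π√(12.810/(7.223 × 4.590 × 1.0850)) = 3.750 s.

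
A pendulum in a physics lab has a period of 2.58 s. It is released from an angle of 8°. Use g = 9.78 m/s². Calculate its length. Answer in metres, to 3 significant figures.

From T = 2π√(L/g), L = gT²/(4π²) = 9.78 × 2.580²/(4π²) = 1.65 m.

1.65 m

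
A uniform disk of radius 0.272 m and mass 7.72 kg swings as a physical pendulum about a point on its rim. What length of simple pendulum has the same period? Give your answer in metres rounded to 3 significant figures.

The equivalent simple-pendulum length is L_eq = I/(md), where I is about the pivot and d = 0.2720 m.
I_cm = ½mR² = 0.2856 kg·m², so I = I_cm + md² = 0.2856 + 0.5712 = 0.8567 kg·m².
L_eq = 0.8567/(7.72 × 0.2720) = 0.408 m.

0.408 m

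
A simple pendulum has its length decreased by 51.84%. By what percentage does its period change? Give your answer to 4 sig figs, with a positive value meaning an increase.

T ∝ √L, so T'/T = √(0.48160) = 0.69397.
Percentage change in T = (0.69397 − 1) × 100% = -30.60%.

-30.60%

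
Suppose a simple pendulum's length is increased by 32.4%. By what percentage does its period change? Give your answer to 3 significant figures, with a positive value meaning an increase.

T ∝ √L, so T'/T = √(1.324) = 1.151.
Percentage change in T = (1.151 − 1) × 100% = 15.1%.

15.1%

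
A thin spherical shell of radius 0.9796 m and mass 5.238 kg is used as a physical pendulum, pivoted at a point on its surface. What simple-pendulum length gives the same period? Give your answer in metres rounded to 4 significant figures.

1.633 m

The equivalent simple-pendulum length is L_eq = I/(md), where I is about the pivot and d = 0.97960 m.
I_cm = (2/3)mR² = 3.3510 kg·m², so I = I_cm + md² = 3.3510 + 5.0265 = 8.3774 kg·m².
L_eq = 8.3774/(5.238 × 0.97960) = 1.633 m.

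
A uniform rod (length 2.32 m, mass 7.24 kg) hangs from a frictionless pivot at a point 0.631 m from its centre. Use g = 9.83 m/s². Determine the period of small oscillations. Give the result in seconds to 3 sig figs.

For a physical pendulum T = 2π√(I/(mgd)), with d = 0.6310 m from pivot to centre of mass.
I_cm = mL²/12 = 7.24 × 2.32²/12 = 3.247 kg·m²; I = I_cm + md² = 3.247 + 7.24 × 0.6310² = 6.130 kg·m².
T = 2π√(6.130/(7.24 × 9.83 × 0.6310)) = 2.32 s.

2.32 s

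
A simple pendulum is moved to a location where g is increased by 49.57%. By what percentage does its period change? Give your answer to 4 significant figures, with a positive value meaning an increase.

T ∝ 1/√g, so T'/T = 1/√(1.4957) = 0.81767.
Percentage change in T = (0.81767 − 1) × 100% = -18.23%.

-18.23%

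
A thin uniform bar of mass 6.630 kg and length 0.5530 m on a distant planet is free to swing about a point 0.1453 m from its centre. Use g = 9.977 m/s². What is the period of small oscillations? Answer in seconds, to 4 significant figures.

1.126 s

For a physical pendulum T = 2π√(I/(mgd)), with d = 0.14530 m from pivot to centre of mass.
I_cm = mL²/12 = 6.630 × 0.5530²/12 = 0.16896 kg·m²; I = I_cm + md² = 0.16896 + 6.630 × 0.14530² = 0.30893 kg·m².
T = 2π√(0.30893/(6.630 × 9.977 × 0.14530)) = 1.126 s.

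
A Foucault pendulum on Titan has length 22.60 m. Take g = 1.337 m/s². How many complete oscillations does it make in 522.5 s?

20

T = 2π√(L/g) = 2π√(22.60/1.337) = 25.833 s.
Number of complete oscillations = ⌊522.5/25.833⌋ = ⌊20.226⌋ = 20.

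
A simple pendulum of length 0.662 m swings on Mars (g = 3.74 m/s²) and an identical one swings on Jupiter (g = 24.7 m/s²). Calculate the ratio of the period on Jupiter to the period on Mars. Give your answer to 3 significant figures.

0.389

T ∝ 1/√g, so T₂/T₁ = √(g₁/g₂) = √(3.74/24.7) = 0.389.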